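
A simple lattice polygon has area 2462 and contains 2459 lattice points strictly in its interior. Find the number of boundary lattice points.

Pick's theorem gives A = I + B/2 − 1, so B = 2(A − I + 1) = 2(2462 − 2459 + 1) = 8.

8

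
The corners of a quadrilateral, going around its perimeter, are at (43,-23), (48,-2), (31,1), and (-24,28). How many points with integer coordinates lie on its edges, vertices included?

4

Summing gcd(|Δx|,|Δy|) over the edges gives the boundary count: gcd(5,21) + gcd(17,3) + gcd(55,27) + gcd(67,51) = 1+1+1+1 = 4.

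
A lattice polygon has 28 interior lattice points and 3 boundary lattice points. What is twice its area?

57

Pick's theorem states A = I + B/2 − 1, so A = 28 + 3/2 − 1 = 57/2.
Hence 2A = 57.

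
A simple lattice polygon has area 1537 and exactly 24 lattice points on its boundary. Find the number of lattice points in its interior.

1526

From Pick's theorem, I = A − B/2 + 1 = 1537 − 24/2 + 1 = 1526.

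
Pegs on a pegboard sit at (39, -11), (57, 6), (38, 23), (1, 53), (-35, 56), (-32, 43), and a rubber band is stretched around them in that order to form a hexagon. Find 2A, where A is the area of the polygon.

By the shoelace formula, twice the signed area is |[39·6 − 57·(-11)] + [57·23 − 38·6] + [38·53 − 1·23] + [1·56 − (-35)·53] + [(-35)·43 − (-32)·56] + [(-32)·(-11) − 39·43]| = 4808, so the area is 2404.

4808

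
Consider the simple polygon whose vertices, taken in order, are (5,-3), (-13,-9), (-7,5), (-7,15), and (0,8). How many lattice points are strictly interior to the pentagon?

177

The shoelace formula gives twice the area as |[5·(-9) − (-13)·(-3)] + [(-13)·5 − (-7)·(-9)] + [(-7)·15 − (-7)·5] + [(-7)·8 − 0·15] + [0·(-3) − 5·8]| = 378, so the area is 189.
Along each edge there are gcd(|Δx|,|Δy|)+1 lattice points, so counting each shared vertex once the boundary has gcd(18,6) + gcd(6,14) + gcd(0,10) + gcd(7,7) + gcd(5,11) = 6+2+10+7+1 = 26.
Pick's theorem gives I = A − B/2 + 1 = 189 − 26/2 + 1 = 177.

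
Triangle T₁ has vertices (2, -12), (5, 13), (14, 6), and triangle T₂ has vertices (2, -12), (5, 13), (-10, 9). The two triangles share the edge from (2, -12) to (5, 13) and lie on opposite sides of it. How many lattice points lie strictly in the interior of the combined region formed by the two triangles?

300

The union is the simple quadrilateral with vertices (2, -12), (14, 6), (5, 13), (-10, 9) in order.
Using the shoelace formula, 2A = |[2·6 − 14·(-12)] + [14·13 − 5·6] + [5·9 − (-10)·13] + [(-10)·(-12) − 2·9]| = 609, so the area is 609/2.
Summing gcd(|Δx|,|Δy|) over the edges gives the boundary count: gcd(12,18) + gcd(9,7) + gcd(15,4) + gcd(12,21) = 6+1+1+3 = 11.
By Pick's theorem I = A − B/2 + 1 = 609/2 − 11/2 + 1 = 300.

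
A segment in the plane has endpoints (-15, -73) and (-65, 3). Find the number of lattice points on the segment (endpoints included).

The number of lattice points on a segment between lattice points is gcd(|Δx|,|Δy|) + 1 = gcd(50,76) + 1 = 2 + 1 = 3.

3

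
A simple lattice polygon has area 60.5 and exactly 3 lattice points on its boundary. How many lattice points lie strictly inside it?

60

Pick's theorem A = I + B/2 − 1 rearranges to I = A − B/2 + 1 = 60.5 − 3/2 + 1 = 60.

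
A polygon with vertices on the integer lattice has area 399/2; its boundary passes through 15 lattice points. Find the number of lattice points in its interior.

193

Pick's theorem A = I + B/2 − 1 rearranges to I = A − B/2 + 1 = 399/2 − 15/2 + 1 = 193.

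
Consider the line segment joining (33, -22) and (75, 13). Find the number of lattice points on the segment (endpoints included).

8

The number of lattice points on a segment between lattice points is gcd(|Δx|,|Δy|) + 1 = gcd(42,35) + 1 = 7 + 1 = 8.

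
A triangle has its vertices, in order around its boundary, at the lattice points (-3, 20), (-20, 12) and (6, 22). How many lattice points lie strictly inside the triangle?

The shoelace formula gives twice the area as |((-3)·12 − (-20)·20) + ((-20)·22 − 6·12) + (6·20 − (-3)·22)| = 38, so the area is 19.
The number of boundary lattice points is Σ gcd(|Δx|,|Δy|) = gcd(17,8) + gcd(26,10) + gcd(9,2) = 1+2+1 = 4.
Pick's theorem gives I = A − B/2 + 1 = 19 − 4/2 + 1 = 18.

18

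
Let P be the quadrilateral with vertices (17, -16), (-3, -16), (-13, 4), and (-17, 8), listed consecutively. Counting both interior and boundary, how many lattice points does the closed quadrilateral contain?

239

Using the shoelace formula, 2A = |(17·(-16) − (-3)·(-16)) + ((-3)·4 − (-13)·(-16)) + ((-13)·8 − (-17)·4) + ((-17)·(-16) − 17·8)| = 440, so the area is 220.
Along each edge there are gcd(|Δx|,|Δy|)+1 lattice points, so counting each shared vertex once the boundary has gcd(20,0) + gcd(10,20) + gcd(4,4) + gcd(34,24) = 20+10+4+2 = 36.
Pick's theorem gives I = A − B/2 + 1 = 220 − 36/2 + 1 = 203, so the closed region contains I + B = 203 + 36 = 239 lattice points.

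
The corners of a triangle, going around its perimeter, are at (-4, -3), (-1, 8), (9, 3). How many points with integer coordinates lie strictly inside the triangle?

The shoelace formula gives twice the area as |[(-4)·8 − (-1)·(-3)] + [(-1)·3 − 9·8] + [9·(-3) − (-4)·3]| = 125, so the area is 62.5.
Along each edge there are gcd(|Δx|,|Δy|)+1 lattice points, so counting each shared vertex once the boundary has gcd(3,11) + gcd(10,5) + gcd(13,6) = 1+5+1 = 7.
By Pick's theorem A = I + B/2 − 1, so I = 62.5 − 7/2 + 1 = 60.

60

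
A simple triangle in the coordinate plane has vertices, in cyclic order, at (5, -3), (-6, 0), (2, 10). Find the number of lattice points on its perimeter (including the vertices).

4

Along each edge there are gcd(|Δx|,|Δy|)+1 lattice points, so counting each shared vertex once the boundary has gcd(11,3) + gcd(8,10) + gcd(3,13) = 1+2+1 = 4.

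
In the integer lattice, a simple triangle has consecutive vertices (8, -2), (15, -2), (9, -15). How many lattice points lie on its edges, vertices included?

9

Along each edge there are gcd(|Δx|,|Δy|)+1 lattice points, so counting each shared vertex once the boundary has gcd(7,0) + gcd(6,13) + gcd(1,13) = 7+1+1 = 9.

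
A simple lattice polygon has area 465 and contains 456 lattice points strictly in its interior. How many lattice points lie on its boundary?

20

Pick's theorem gives A = I + B/2 − 1, so B = 2(A − I + 1) = 2(465 − 456 + 1) = 20.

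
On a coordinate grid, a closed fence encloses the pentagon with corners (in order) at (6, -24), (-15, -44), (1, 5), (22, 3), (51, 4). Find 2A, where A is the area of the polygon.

The shoelace formula gives twice the area as |(6·(-44) − (-15)·(-24)) + ((-15)·5 − 1·(-44)) + (1·3 − 22·5) + (22·4 − 51·3) + (51·(-24) − 6·4)| = 2075, so the area is 1037.5.

2075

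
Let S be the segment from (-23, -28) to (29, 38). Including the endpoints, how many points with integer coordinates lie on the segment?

3

The number of lattice points on a segment between lattice points is gcd(|Δx|,|Δy|) + 1 = gcd(52,66) + 1 = 2 + 1 = 3.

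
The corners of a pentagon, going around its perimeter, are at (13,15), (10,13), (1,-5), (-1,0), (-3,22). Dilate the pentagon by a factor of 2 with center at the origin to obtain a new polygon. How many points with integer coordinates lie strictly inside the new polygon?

By the shoelace formula, twice the signed area is |[13·13 − 10·15] + [10·(-5) − 1·13] + [1·0 − (-1)·(-5)] + [(-1)·22 − (-3)·0] + [(-3)·15 − 13·22]| = 402, so the area is 201.
Summing gcd(|Δx|,|Δy|) over the edges gives the boundary count: gcd(3,2) + gcd(9,18) + gcd(2,5) + gcd(2,22) + gcd(16,7) = 1+9+1+2+1 = 14.
Scaling by 2 multiplies the area by 2² = 4 (so the new area is 804) and multiplies the boundary lattice-point count by 2, giving 28.
By Pick's theorem, the interior count of the dilated polygon is 804 − 28/2 + 1 = 791.

791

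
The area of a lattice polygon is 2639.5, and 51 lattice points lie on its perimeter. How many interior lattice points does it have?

2615

From Pick's theorem, I = A − B/2 + 1 = 2639.5 − 51/2 + 1 = 2615.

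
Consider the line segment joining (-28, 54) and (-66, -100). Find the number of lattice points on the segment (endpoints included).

The number of lattice points on a segment between lattice points is gcd(|Δx|,|Δy|) + 1 = gcd(38,154) + 1 = 2 + 1 = 3.

3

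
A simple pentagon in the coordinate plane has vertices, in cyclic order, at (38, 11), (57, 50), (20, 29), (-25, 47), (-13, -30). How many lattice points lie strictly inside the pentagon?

The shoelace formula gives twice the area as |[38·50 − 57·11] + [57·29 − 20·50] + [20·47 − (-25)·29] + [(-25)·(-30) − (-13)·47] + [(-13)·11 − 38·(-30)]| = 5949, so the area is 5949/2.
Along each edge there are gcd(|Δx|,|Δy|)+1 lattice points, so counting each shared vertex once the boundary has gcd(19,39) + gcd(37,21) + gcd(45,18) + gcd(12,77) + gcd(51,41) = 1+1+9+1+1 = 13.
By Pick's theorem A = I + B/2 − 1, so I = 5949/2 − 13/2 + 1 = 2969.

2969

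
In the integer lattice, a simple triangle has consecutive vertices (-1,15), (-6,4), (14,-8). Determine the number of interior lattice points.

The shoelace formula gives twice the area as |((-1)·4 − (-6)·15) + ((-6)·(-8) − 14·4) + (14·15 − (-1)·(-8))| = 280, so the area is 140.
Along each edge there are gcd(|Δx|,|Δy|)+1 lattice points, so counting each shared vertex once the boundary has gcd(5,11) + gcd(20,12) + gcd(15,23) = 1+4+1 = 6.
Pick's theorem gives I = A − B/2 + 1 = 140 − 6/2 + 1 = 138.

138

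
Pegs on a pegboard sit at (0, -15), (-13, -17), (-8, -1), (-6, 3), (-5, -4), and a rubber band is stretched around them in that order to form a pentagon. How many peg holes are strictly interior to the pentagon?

By the shoelace formula, twice the signed area is |(0·(-17) − (-13)·(-15)) + ((-13)·(-1) − (-8)·(-17)) + ((-8)·3 − (-6)·(-1)) + ((-6)·(-4) − (-5)·3) + ((-5)·(-15) − 0·(-4))| = 234, so the area is 117.
The number of boundary lattice points is Σ gcd(|Δx|,|Δy|) = gcd(13,2) + gcd(5,16) + gcd(2,4) + gcd(1,7) + gcd(5,11) = 1+1+2+1+1 = 6.
By Pick's theorem A = I + B/2 − 1, so I = 117 − 6/2 + 1 = 115.

115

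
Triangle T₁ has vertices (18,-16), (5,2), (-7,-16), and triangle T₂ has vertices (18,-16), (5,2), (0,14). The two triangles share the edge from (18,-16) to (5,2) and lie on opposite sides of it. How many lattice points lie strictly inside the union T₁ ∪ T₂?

240

The union is the simple quadrilateral with vertices (18,-16), (-7,-16), (5,2), (0,14) in order.
Using the shoelace formula, 2A = |(18·(-16) − (-7)·(-16)) + ((-7)·2 − 5·(-16)) + (5·14 − 0·2) + (0·(-16) − 18·14)| = 516, so the area is 258.
Along each edge there are gcd(|Δx|,|Δy|)+1 lattice points, so counting each shared vertex once the boundary has gcd(25,0) + gcd(12,18) + gcd(5,12) + gcd(18,30) = 25+6+1+6 = 38.
By Pick's theorem I = A − B/2 + 1 = 258 − 38/2 + 1 = 240.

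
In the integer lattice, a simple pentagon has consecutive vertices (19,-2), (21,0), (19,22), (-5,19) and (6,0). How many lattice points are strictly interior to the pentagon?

421

Using the shoelace formula, 2A = |[19·0 − 21·(-2)] + [21·22 − 19·0] + [19·19 − (-5)·22] + [(-5)·0 − 6·19] + [6·(-2) − 19·0]| = 849, so the area is 424.5.
Summing gcd(|Δx|,|Δy|) over the edges gives the boundary count: gcd(2,2) + gcd(2,22) + gcd(24,3) + gcd(11,19) + gcd(13,2) = 2+2+3+1+1 = 9.
By Pick's theorem A = I + B/2 − 1, so I = 424.5 − 9/2 + 1 = 421.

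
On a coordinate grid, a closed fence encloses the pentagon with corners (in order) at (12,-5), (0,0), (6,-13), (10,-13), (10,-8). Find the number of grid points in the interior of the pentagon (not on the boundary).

69

The shoelace formula gives twice the area as |[12·0 − 0·(-5)] + [0·(-13) − 6·0] + [6·(-13) − 10·(-13)] + [10·(-8) − 10·(-13)] + [10·(-5) − 12·(-8)]| = 148, so the area is 74.
Summing gcd(|Δx|,|Δy|) over the edges gives the boundary count: gcd(12,5) + gcd(6,13) + gcd(4,0) + gcd(0,5) + gcd(2,3) = 1+1+4+5+1 = 12.
Pick's theorem gives I = A − B/2 + 1 = 74 − 12/2 + 1 = 69.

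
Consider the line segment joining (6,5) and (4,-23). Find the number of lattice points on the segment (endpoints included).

The number of lattice points on a segment between lattice points is gcd(|Δx|,|Δy|) + 1 = gcd(2,28) + 1 = 2 + 1 = 3.

3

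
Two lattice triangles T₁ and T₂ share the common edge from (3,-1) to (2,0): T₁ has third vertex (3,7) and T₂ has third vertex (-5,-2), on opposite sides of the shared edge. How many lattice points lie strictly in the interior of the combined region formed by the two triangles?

The union is the simple quadrilateral with vertices (3,-1), (3,7), (2,0), (-5,-2) in order.
By the shoelace formula, twice the signed area is |(3·7 − 3·(-1)) + (3·0 − 2·7) + (2·(-2) − (-5)·0) + ((-5)·(-1) − 3·(-2))| = 17, so the area is 17/2.
Summing gcd(|Δx|,|Δy|) over the edges gives the boundary count: gcd(0,8) + gcd(1,7) + gcd(7,2) + gcd(8,1) = 8+1+1+1 = 11.
By Pick's theorem I = A − B/2 + 1 = 17/2 − 11/2 + 1 = 4.

4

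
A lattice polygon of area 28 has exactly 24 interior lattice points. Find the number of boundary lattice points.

Pick's theorem gives A = I + B/2 − 1, so B = 2(A − I + 1) = 2(28 − 24 + 1) = 10.

10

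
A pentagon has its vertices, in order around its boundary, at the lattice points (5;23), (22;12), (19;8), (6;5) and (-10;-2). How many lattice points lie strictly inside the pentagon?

313

Using the shoelace formula, 2A = |[5·12 − 22·23] + [22·8 − 19·12] + [19·5 − 6·8] + [6·(-2) − (-10)·5] + [(-10)·23 − 5·(-2)]| = 633, so the area is 633/2.
Summing gcd(|Δx|,|Δy|) over the edges gives the boundary count: gcd(17,11) + gcd(3,4) + gcd(13,3) + gcd(16,7) + gcd(15,25) = 1+1+1+1+5 = 9.
By Pick's theorem A = I + B/2 − 1, so I = 633/2 − 9/2 + 1 = 313.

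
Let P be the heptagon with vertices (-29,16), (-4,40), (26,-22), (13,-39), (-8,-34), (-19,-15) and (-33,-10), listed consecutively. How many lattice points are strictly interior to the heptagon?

By the shoelace formula, twice the signed area is |((-29)·40 − (-4)·16) + ((-4)·(-22) − 26·40) + (26·(-39) − 13·(-22)) + (13·(-34) − (-8)·(-39)) + ((-8)·(-15) − (-19)·(-34)) + ((-19)·(-10) − (-33)·(-15)) + ((-33)·16 − (-29)·(-10))| = 5179, so the area is 2589.5.
The number of boundary lattice points is Σ gcd(|Δx|,|Δy|) = gcd(25,24) + gcd(30,62) + gcd(13,17) + gcd(21,5) + gcd(11,19) + gcd(14,5) + gcd(4,26) = 1+2+1+1+1+1+2 = 9.
By Pick's theorem A = I + B/2 − 1, so I = 2589.5 − 9/2 + 1 = 2586.

2586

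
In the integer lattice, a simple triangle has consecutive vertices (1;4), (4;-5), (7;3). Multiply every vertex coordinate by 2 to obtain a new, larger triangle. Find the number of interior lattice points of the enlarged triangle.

98

The shoelace formula gives twice the area as |[1·(-5) − 4·4] + [4·3 − 7·(-5)] + [7·4 − 1·3]| = 51, so the area is 51/2.
Along each edge there are gcd(|Δx|,|Δy|)+1 lattice points, so counting each shared vertex once the boundary has gcd(3,9) + gcd(3,8) + gcd(6,1) = 3+1+1 = 5.
Scaling by 2 multiplies the area by 2² = 4 (so the new area is 102) and multiplies the boundary lattice-point count by 2, giving 10.
By Pick's theorem, the interior count of the dilated polygon is 102 − 10/2 + 1 = 98.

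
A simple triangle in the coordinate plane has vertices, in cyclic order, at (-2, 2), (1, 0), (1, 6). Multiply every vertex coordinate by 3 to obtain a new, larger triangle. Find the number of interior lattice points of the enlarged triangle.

By the shoelace formula, twice the signed area is |[(-2)·0 − 1·2] + [1·6 − 1·0] + [1·2 − (-2)·6]| = 18, so the area is 9.
The number of boundary lattice points is Σ gcd(|Δx|,|Δy|) = gcd(3,2) + gcd(0,6) + gcd(3,4) = 1+6+1 = 8.
Scaling by 3 multiplies the area by 3² = 9 (so the new area is 81) and multiplies the boundary lattice-point count by 3, giving 24.
By Pick's theorem, the interior count of the dilated polygon is 81 − 24/2 + 1 = 70.

70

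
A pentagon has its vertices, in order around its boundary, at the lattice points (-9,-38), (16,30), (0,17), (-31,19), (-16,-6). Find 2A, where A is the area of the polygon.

Using the shoelace formula, 2A = |[(-9)·30 − 16·(-38)] + [16·17 − 0·30] + [0·19 − (-31)·17] + [(-31)·(-6) − (-16)·19] + [(-16)·(-38) − (-9)·(-6)]| = 2181, so the area is 1090.5.

2181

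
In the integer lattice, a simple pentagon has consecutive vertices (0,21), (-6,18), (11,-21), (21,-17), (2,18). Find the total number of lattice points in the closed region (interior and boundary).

386

Using the shoelace formula, 2A = |[0·18 − (-6)·21] + [(-6)·(-21) − 11·18] + [11·(-17) − 21·(-21)] + [21·18 − 2·(-17)] + [2·21 − 0·18]| = 762, so the area is 381.
Summing gcd(|Δx|,|Δy|) over the edges gives the boundary count: gcd(6,3) + gcd(17,39) + gcd(10,4) + gcd(19,35) + gcd(2,3) = 3+1+2+1+1 = 8.
Pick's theorem gives I = A − B/2 + 1 = 381 − 8/2 + 1 = 378, so the closed region contains I + B = 378 + 8 = 386 lattice points.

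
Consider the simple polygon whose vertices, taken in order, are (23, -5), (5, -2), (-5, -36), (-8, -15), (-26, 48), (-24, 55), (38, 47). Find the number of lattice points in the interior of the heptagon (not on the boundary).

2973

Using the shoelace formula, 2A = |[23·(-2) − 5·(-5)] + [5·(-36) − (-5)·(-2)] + [(-5)·(-15) − (-8)·(-36)] + [(-8)·48 − (-26)·(-15)] + [(-26)·55 − (-24)·48] + [(-24)·47 − 38·55] + [38·(-5) − 23·47]| = 5965, so the area is 2982.5.
Summing gcd(|Δx|,|Δy|) over the edges gives the boundary count: gcd(18,3) + gcd(10,34) + gcd(3,21) + gcd(18,63) + gcd(2,7) + gcd(62,8) + gcd(15,52) = 3+2+3+9+1+2+1 = 21.
Pick's theorem gives I = A − B/2 + 1 = 2982.5 − 21/2 + 1 = 2973.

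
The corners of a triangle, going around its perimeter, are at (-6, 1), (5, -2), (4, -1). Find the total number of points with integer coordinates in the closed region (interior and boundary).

The shoelace formula gives twice the area as |[(-6)·(-2) − 5·1] + [5·(-1) − 4·(-2)] + [4·1 − (-6)·(-1)]| = 8, so the area is 4.
The number of boundary lattice points is Σ gcd(|Δx|,|Δy|) = gcd(11,3) + gcd(1,1) + gcd(10,2) = 1+1+2 = 4.
Pick's theorem gives I = A − B/2 + 1 = 4 − 4/2 + 1 = 3, so the closed region contains I + B = 3 + 4 = 7 lattice points.

7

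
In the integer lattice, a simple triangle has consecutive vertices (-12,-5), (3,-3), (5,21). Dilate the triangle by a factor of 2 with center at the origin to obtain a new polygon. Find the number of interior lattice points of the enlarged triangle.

Using the shoelace formula, 2A = |((-12)·(-3) − 3·(-5)) + (3·21 − 5·(-3)) + (5·(-5) − (-12)·21)| = 356, so the area is 178.
Along each edge there are gcd(|Δx|,|Δy|)+1 lattice points, so counting each shared vertex once the boundary has gcd(15,2) + gcd(2,24) + gcd(17,26) = 1+2+1 = 4.
Scaling by 2 multiplies the area by 2² = 4 (so the new area is 712) and multiplies the boundary lattice-point count by 2, giving 8.
By Pick's theorem, the interior count of the dilated polygon is 712 − 8/2 + 1 = 709.

709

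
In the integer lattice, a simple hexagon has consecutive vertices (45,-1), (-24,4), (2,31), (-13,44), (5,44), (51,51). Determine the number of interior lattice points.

2605

The shoelace formula gives twice the area as |(45·4 − (-24)·(-1)) + ((-24)·31 − 2·4) + (2·44 − (-13)·31) + ((-13)·44 − 5·44) + (5·51 − 51·44) + (51·(-1) − 45·51)| = 5232, so the area is 2616.
Summing gcd(|Δx|,|Δy|) over the edges gives the boundary count: gcd(69,5) + gcd(26,27) + gcd(15,13) + gcd(18,0) + gcd(46,7) + gcd(6,52) = 1+1+1+18+1+2 = 24.
Pick's theorem gives I = A − B/2 + 1 = 2616 − 24/2 + 1 = 2605.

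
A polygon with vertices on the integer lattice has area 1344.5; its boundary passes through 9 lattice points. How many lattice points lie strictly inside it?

Pick's theorem A = I + B/2 − 1 rearranges to I = A − B/2 + 1 = 1344.5 − 9/2 + 1 = 1341.

1341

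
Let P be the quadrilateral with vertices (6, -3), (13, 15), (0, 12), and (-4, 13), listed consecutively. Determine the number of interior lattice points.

132

The shoelace formula gives twice the area as |(6·15 − 13·(-3)) + (13·12 − 0·15) + (0·13 − (-4)·12) + ((-4)·(-3) − 6·13)| = 267, so the area is 267/2.
Along each edge there are gcd(|Δx|,|Δy|)+1 lattice points, so counting each shared vertex once the boundary has gcd(7,18) + gcd(13,3) + gcd(4,1) + gcd(10,16) = 1+1+1+2 = 5.
By Pick's theorem A = I + B/2 − 1, so I = 267/2 − 5/2 + 1 = 132.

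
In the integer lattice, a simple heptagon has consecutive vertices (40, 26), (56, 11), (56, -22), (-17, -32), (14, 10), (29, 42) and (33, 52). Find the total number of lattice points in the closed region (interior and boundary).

2798

The shoelace formula gives twice the area as |(40·11 − 56·26) + (56·(-22) − 56·11) + (56·(-32) − (-17)·(-22)) + ((-17)·10 − 14·(-32)) + (14·42 − 29·10) + (29·52 − 33·42) + (33·26 − 40·52)| = 5554, so the area is 2777.
The number of boundary lattice points is Σ gcd(|Δx|,|Δy|) = gcd(16,15) + gcd(0,33) + gcd(73,10) + gcd(31,42) + gcd(15,32) + gcd(4,10) + gcd(7,26) = 1+33+1+1+1+2+1 = 40.
Pick's theorem gives I = A − B/2 + 1 = 2777 − 40/2 + 1 = 2758, so the closed region contains I + B = 2758 + 40 = 2798 lattice points.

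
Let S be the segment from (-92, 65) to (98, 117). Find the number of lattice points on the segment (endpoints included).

3

The number of lattice points on a segment between lattice points is gcd(|Δx|,|Δy|) + 1 = gcd(190,52) + 1 = 2 + 1 = 3.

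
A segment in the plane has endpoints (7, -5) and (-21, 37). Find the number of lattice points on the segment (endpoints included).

15

The number of lattice points on a segment between lattice points is gcd(|Δx|,|Δy|) + 1 = gcd(28,42) + 1 = 14 + 1 = 15.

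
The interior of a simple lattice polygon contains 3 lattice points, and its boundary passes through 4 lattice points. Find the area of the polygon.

By Pick's theorem, A = I + B/2 − 1 = 3 + 4/2 − 1 = 4.

4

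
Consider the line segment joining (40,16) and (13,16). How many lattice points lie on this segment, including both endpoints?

28

The number of lattice points on a segment between lattice points is gcd(|Δx|,|Δy|) + 1 = gcd(27,0) + 1 = 27 + 1 = 28.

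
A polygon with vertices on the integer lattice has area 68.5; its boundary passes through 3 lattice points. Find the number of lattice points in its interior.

From Pick's theorem, I = A − B/2 + 1 = 68.5 − 3/2 + 1 = 68.

68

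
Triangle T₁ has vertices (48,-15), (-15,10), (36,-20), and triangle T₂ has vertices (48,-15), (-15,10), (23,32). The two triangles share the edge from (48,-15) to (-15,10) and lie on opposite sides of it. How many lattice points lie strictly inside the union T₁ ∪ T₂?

1473

The union is the simple quadrilateral with vertices (48,-15), (36,-20), (-15,10), (23,32) in order.
The shoelace formula gives twice the area as |(48·(-20) − 36·(-15)) + (36·10 − (-15)·(-20)) + ((-15)·32 − 23·10) + (23·(-15) − 48·32)| = 2951, so the area is 2951/2.
Along each edge there are gcd(|Δx|,|Δy|)+1 lattice points, so counting each shared vertex once the boundary has gcd(12,5) + gcd(51,30) + gcd(38,22) + gcd(25,47) = 1+3+2+1 = 7.
By Pick's theorem I = A − B/2 + 1 = 2951/2 − 7/2 + 1 = 1473.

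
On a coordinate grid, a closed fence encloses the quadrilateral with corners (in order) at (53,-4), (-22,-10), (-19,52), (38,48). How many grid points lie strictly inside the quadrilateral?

Using the shoelace formula, 2A = |[53·(-10) − (-22)·(-4)] + [(-22)·52 − (-19)·(-10)] + [(-19)·48 − 38·52] + [38·(-4) − 53·48]| = 7536, so the area is 3768.
Summing gcd(|Δx|,|Δy|) over the edges gives the boundary count: gcd(75,6) + gcd(3,62) + gcd(57,4) + gcd(15,52) = 3+1+1+1 = 6.
By Pick's theorem A = I + B/2 − 1, so I = 3768 − 6/2 + 1 = 3766.

3766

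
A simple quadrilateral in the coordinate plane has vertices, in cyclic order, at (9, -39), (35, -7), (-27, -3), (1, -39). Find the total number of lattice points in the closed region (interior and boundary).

1197

The shoelace formula gives twice the area as |(9·(-7) − 35·(-39)) + (35·(-3) − (-27)·(-7)) + ((-27)·(-39) − 1·(-3)) + (1·(-39) − 9·(-39))| = 2376, so the area is 1188.
The number of boundary lattice points is Σ gcd(|Δx|,|Δy|) = gcd(26,32) + gcd(62,4) + gcd(28,36) + gcd(8,0) = 2+2+4+8 = 16.
Pick's theorem gives I = A − B/2 + 1 = 1188 − 16/2 + 1 = 1181, so the closed region contains I + B = 1181 + 16 = 1197 lattice points.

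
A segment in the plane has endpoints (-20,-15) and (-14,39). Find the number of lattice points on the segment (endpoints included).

7

The number of lattice points on a segment between lattice points is gcd(|Δx|,|Δy|) + 1 = gcd(6,54) + 1 = 6 + 1 = 7.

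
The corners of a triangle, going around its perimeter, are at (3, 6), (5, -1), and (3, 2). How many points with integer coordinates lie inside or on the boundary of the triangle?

Using the shoelace formula, 2A = |[3·(-1) − 5·6] + [5·2 − 3·(-1)] + [3·6 − 3·2]| = 8, so the area is 4.
The number of boundary lattice points is Σ gcd(|Δx|,|Δy|) = gcd(2,7) + gcd(2,3) + gcd(0,4) = 1+1+4 = 6.
Pick's theorem gives I = A − B/2 + 1 = 4 − 6/2 + 1 = 2, so the closed region contains I + B = 2 + 6 = 8 lattice points.

8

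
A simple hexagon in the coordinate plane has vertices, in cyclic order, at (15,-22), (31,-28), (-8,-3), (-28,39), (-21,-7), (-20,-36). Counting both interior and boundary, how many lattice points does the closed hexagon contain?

By the shoelace formula, twice the signed area is |(15·(-28) − 31·(-22)) + (31·(-3) − (-8)·(-28)) + ((-8)·39 − (-28)·(-3)) + ((-28)·(-7) − (-21)·39) + ((-21)·(-36) − (-20)·(-7)) + ((-20)·(-22) − 15·(-36))| = 2160, so the area is 1080.
Along each edge there are gcd(|Δx|,|Δy|)+1 lattice points, so counting each shared vertex once the boundary has gcd(16,6) + gcd(39,25) + gcd(20,42) + gcd(7,46) + gcd(1,29) + gcd(35,14) = 2+1+2+1+1+7 = 14.
Pick's theorem gives I = A − B/2 + 1 = 1080 − 14/2 + 1 = 1074, so the closed region contains I + B = 1074 + 14 = 1088 lattice points.

1088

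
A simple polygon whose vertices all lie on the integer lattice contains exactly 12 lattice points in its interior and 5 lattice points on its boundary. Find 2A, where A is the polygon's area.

27

Pick's theorem states A = I + B/2 − 1, so A = 12 + 5/2 − 1 = 27/2.
Hence 2A = 27.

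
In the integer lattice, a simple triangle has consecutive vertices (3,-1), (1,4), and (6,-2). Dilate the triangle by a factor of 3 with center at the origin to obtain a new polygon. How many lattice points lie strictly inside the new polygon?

Using the shoelace formula, 2A = |[3·4 − 1·(-1)] + [1·(-2) − 6·4] + [6·(-1) − 3·(-2)]| = 13, so the area is 6.5.
Summing gcd(|Δx|,|Δy|) over the edges gives the boundary count: gcd(2,5) + gcd(5,6) + gcd(3,1) = 1+1+1 = 3.
Scaling by 3 multiplies the area by 3² = 9 (so the new area is 117/2) and multiplies the boundary lattice-point count by 3, giving 9.
By Pick's theorem, the interior count of the dilated polygon is 117/2 − 9/2 + 1 = 55.

55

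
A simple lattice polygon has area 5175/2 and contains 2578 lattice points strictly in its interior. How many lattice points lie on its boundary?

21

Pick's theorem gives A = I + B/2 − 1, so B = 2(A − I + 1) = 2(5175/2 − 2578 + 1) = 21.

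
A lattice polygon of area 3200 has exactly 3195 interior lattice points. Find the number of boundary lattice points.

Pick's theorem gives A = I + B/2 − 1, so B = 2(A − I + 1) = 2(3200 − 3195 + 1) = 12.

12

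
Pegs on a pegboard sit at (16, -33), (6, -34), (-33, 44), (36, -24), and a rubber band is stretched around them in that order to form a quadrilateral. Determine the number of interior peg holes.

The shoelace formula gives twice the area as |[16·(-34) − 6·(-33)] + [6·44 − (-33)·(-34)] + [(-33)·(-24) − 36·44] + [36·(-33) − 16·(-24)]| = 2800, so the area is 1400.
Along each edge there are gcd(|Δx|,|Δy|)+1 lattice points, so counting each shared vertex once the boundary has gcd(10,1) + gcd(39,78) + gcd(69,68) + gcd(20,9) = 1+39+1+1 = 42.
Pick's theorem gives I = A − B/2 + 1 = 1400 − 42/2 + 1 = 1380.

1380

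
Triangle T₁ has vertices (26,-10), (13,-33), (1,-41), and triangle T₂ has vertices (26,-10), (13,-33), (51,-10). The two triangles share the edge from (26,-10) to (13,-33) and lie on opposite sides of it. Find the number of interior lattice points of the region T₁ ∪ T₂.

359

The union is the simple quadrilateral with vertices (26,-10), (1,-41), (13,-33), (51,-10) in order.
Using the shoelace formula, 2A = |(26·(-41) − 1·(-10)) + (1·(-33) − 13·(-41)) + (13·(-10) − 51·(-33)) + (51·(-10) − 26·(-10))| = 747, so the area is 373.5.
Summing gcd(|Δx|,|Δy|) over the edges gives the boundary count: gcd(25,31) + gcd(12,8) + gcd(38,23) + gcd(25,0) = 1+4+1+25 = 31.
By Pick's theorem I = A − B/2 + 1 = 373.5 − 31/2 + 1 = 359.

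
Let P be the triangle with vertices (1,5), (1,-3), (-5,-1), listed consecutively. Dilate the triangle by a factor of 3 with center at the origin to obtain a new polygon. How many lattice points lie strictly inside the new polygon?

193

Using the shoelace formula, 2A = |[1·(-3) − 1·5] + [1·(-1) − (-5)·(-3)] + [(-5)·5 − 1·(-1)]| = 48, so the area is 24.
Summing gcd(|Δx|,|Δy|) over the edges gives the boundary count: gcd(0,8) + gcd(6,2) + gcd(6,6) = 8+2+6 = 16.
Scaling by 3 multiplies the area by 3² = 9 (so the new area is 216) and multiplies the boundary lattice-point count by 3, giving 48.
By Pick's theorem, the interior count of the dilated polygon is 216 − 48/2 + 1 = 193.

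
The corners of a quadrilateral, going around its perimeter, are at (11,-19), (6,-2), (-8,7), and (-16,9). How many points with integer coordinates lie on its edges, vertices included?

Summing gcd(|Δx|,|Δy|) over the edges gives the boundary count: gcd(5,17) + gcd(14,9) + gcd(8,2) + gcd(27,28) = 1+1+2+1 = 5.

5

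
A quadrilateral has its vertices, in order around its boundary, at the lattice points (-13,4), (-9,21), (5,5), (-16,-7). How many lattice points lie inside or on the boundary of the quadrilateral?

The shoelace formula gives twice the area as |((-13)·21 − (-9)·4) + ((-9)·5 − 5·21) + (5·(-7) − (-16)·5) + ((-16)·4 − (-13)·(-7))| = 497, so the area is 497/2.
Along each edge there are gcd(|Δx|,|Δy|)+1 lattice points, so counting each shared vertex once the boundary has gcd(4,17) + gcd(14,16) + gcd(21,12) + gcd(3,11) = 1+2+3+1 = 7.
Pick's theorem gives I = A − B/2 + 1 = 497/2 − 7/2 + 1 = 246, so the closed region contains I + B = 246 + 7 = 253 lattice points.

253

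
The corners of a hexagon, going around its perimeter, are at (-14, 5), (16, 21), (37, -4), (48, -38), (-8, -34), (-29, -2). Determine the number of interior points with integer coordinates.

2750

Using the shoelace formula, 2A = |[(-14)·21 − 16·5] + [16·(-4) − 37·21] + [37·(-38) − 48·(-4)] + [48·(-34) − (-8)·(-38)] + [(-8)·(-2) − (-29)·(-34)] + [(-29)·5 − (-14)·(-2)]| = 5508, so the area is 2754.
Summing gcd(|Δx|,|Δy|) over the edges gives the boundary count: gcd(30,16) + gcd(21,25) + gcd(11,34) + gcd(56,4) + gcd(21,32) + gcd(15,7) = 2+1+1+4+1+1 = 10.
By Pick's theorem A = I + B/2 − 1, so I = 2754 − 10/2 + 1 = 2750.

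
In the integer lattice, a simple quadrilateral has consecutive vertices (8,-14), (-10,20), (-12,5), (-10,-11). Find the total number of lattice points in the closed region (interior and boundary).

315

Using the shoelace formula, 2A = |[8·20 − (-10)·(-14)] + [(-10)·5 − (-12)·20] + [(-12)·(-11) − (-10)·5] + [(-10)·(-14) − 8·(-11)]| = 620, so the area is 310.
Summing gcd(|Δx|,|Δy|) over the edges gives the boundary count: gcd(18,34) + gcd(2,15) + gcd(2,16) + gcd(18,3) = 2+1+2+3 = 8.
Pick's theorem gives I = A − B/2 + 1 = 310 − 8/2 + 1 = 307, so the closed region contains I + B = 307 + 8 = 315 lattice points.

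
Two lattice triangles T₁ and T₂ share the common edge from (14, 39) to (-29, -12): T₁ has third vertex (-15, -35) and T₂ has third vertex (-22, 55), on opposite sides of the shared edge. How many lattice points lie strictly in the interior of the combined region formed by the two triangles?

2111

The union is the simple quadrilateral with vertices (14, 39), (-15, -35), (-29, -12), (-22, 55) in order.
The shoelace formula gives twice the area as |[14·(-35) − (-15)·39] + [(-15)·(-12) − (-29)·(-35)] + [(-29)·55 − (-22)·(-12)] + [(-22)·39 − 14·55]| = 4227, so the area is 2113.5.
The number of boundary lattice points is Σ gcd(|Δx|,|Δy|) = gcd(29,74) + gcd(14,23) + gcd(7,67) + gcd(36,16) = 1+1+1+4 = 7.
By Pick's theorem I = A − B/2 + 1 = 2113.5 − 7/2 + 1 = 2111.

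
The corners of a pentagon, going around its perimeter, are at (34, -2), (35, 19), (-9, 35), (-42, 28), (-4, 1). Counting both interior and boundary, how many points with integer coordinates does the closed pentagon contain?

The shoelace formula gives twice the area as |[34·19 − 35·(-2)] + [35·35 − (-9)·19] + [(-9)·28 − (-42)·35] + [(-42)·1 − (-4)·28] + [(-4)·(-2) − 34·1]| = 3374, so the area is 1687.
Summing gcd(|Δx|,|Δy|) over the edges gives the boundary count: gcd(1,21) + gcd(44,16) + gcd(33,7) + gcd(38,27) + gcd(38,3) = 1+4+1+1+1 = 8.
Pick's theorem gives I = A − B/2 + 1 = 1687 − 8/2 + 1 = 1684, so the closed region contains I + B = 1684 + 8 = 1692 lattice points.

1692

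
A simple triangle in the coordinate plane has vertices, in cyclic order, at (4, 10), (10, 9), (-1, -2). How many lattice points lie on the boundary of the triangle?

13

Along each edge there are gcd(|Δx|,|Δy|)+1 lattice points, so counting each shared vertex once the boundary has gcd(6,1) + gcd(11,11) + gcd(5,12) = 1+11+1 = 13.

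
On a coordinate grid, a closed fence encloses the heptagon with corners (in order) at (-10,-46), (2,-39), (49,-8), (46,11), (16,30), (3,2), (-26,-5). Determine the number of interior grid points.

By the shoelace formula, twice the signed area is |[(-10)·(-39) − 2·(-46)] + [2·(-8) − 49·(-39)] + [49·11 − 46·(-8)] + [46·30 − 16·11] + [16·2 − 3·30] + [3·(-5) − (-26)·2] + [(-26)·(-46) − (-10)·(-5)]| = 5613, so the area is 5613/2.
Summing gcd(|Δx|,|Δy|) over the edges gives the boundary count: gcd(12,7) + gcd(47,31) + gcd(3,19) + gcd(30,19) + gcd(13,28) + gcd(29,7) + gcd(16,41) = 1+1+1+1+1+1+1 = 7.
By Pick's theorem A = I + B/2 − 1, so I = 5613/2 − 7/2 + 1 = 2804.

2804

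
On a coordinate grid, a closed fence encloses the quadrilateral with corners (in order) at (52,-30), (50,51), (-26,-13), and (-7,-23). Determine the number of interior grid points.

Using the shoelace formula, 2A = |[52·51 − 50·(-30)] + [50·(-13) − (-26)·51] + [(-26)·(-23) − (-7)·(-13)] + [(-7)·(-30) − 52·(-23)]| = 6741, so the area is 6741/2.
Summing gcd(|Δx|,|Δy|) over the edges gives the boundary count: gcd(2,81) + gcd(76,64) + gcd(19,10) + gcd(59,7) = 1+4+1+1 = 7.
Pick's theorem gives I = A − B/2 + 1 = 6741/2 − 7/2 + 1 = 3368.

3368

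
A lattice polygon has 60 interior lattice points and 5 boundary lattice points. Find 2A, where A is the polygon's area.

123

By Pick's theorem, A = I + B/2 − 1 = 60 + 5/2 − 1 = 123/2.
Hence 2A = 123.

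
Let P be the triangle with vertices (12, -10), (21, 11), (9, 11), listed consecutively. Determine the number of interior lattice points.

The shoelace formula gives twice the area as |(12·11 − 21·(-10)) + (21·11 − 9·11) + (9·(-10) − 12·11)| = 252, so the area is 126.
Along each edge there are gcd(|Δx|,|Δy|)+1 lattice points, so counting each shared vertex once the boundary has gcd(9,21) + gcd(12,0) + gcd(3,21) = 3+12+3 = 18.
By Pick's theorem A = I + B/2 − 1, so I = 126 − 18/2 + 1 = 118.

118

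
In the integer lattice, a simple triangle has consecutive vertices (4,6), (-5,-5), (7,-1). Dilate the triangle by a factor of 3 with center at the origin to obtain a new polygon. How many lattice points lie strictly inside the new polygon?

By the shoelace formula, twice the signed area is |[4·(-5) − (-5)·6] + [(-5)·(-1) − 7·(-5)] + [7·6 − 4·(-1)]| = 96, so the area is 48.
The number of boundary lattice points is Σ gcd(|Δx|,|Δy|) = gcd(9,11) + gcd(12,4) + gcd(3,7) = 1+4+1 = 6.
Scaling by 3 multiplies the area by 3² = 9 (so the new area is 432) and multiplies the boundary lattice-point count by 3, giving 18.
By Pick's theorem, the interior count of the dilated polygon is 432 − 18/2 + 1 = 424.

424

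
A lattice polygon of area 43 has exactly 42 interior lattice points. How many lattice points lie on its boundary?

Pick's theorem gives A = I + B/2 − 1, so B = 2(A − I + 1) = 2(43 − 42 + 1) = 4.

4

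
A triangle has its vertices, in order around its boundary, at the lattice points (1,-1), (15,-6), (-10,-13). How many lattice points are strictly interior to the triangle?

The shoelace formula gives twice the area as |(1·(-6) − 15·(-1)) + (15·(-13) − (-10)·(-6)) + ((-10)·(-1) − 1·(-13))| = 223, so the area is 111.5.
Summing gcd(|Δx|,|Δy|) over the edges gives the boundary count: gcd(14,5) + gcd(25,7) + gcd(11,12) = 1+1+1 = 3.
Pick's theorem gives I = A − B/2 + 1 = 111.5 − 3/2 + 1 = 111.

111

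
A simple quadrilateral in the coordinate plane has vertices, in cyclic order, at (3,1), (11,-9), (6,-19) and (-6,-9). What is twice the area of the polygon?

340

By the shoelace formula, twice the signed area is |(3·(-9) − 11·1) + (11·(-19) − 6·(-9)) + (6·(-9) − (-6)·(-19)) + ((-6)·1 − 3·(-9))| = 340, so the area is 170.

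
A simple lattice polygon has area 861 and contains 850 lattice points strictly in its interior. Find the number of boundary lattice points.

24

Pick's theorem gives A = I + B/2 − 1, so B = 2(A − I + 1) = 2(861 − 850 + 1) = 24.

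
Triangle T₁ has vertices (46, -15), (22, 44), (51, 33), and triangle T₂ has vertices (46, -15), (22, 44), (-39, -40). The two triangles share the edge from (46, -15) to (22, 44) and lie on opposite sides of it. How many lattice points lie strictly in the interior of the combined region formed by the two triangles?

3528

The union is the simple quadrilateral with vertices (46, -15), (51, 33), (22, 44), (-39, -40) in order.
By the shoelace formula, twice the signed area is |[46·33 − 51·(-15)] + [51·44 − 22·33] + [22·(-40) − (-39)·44] + [(-39)·(-15) − 46·(-40)]| = 7062, so the area is 3531.
The number of boundary lattice points is Σ gcd(|Δx|,|Δy|) = gcd(5,48) + gcd(29,11) + gcd(61,84) + gcd(85,25) = 1+1+1+5 = 8.
By Pick's theorem I = A − B/2 + 1 = 3531 − 8/2 + 1 = 3528.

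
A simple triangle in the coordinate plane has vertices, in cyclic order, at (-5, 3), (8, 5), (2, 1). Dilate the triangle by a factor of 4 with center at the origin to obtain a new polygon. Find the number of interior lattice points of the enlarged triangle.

313

By the shoelace formula, twice the signed area is |((-5)·5 − 8·3) + (8·1 − 2·5) + (2·3 − (-5)·1)| = 40, so the area is 20.
Summing gcd(|Δx|,|Δy|) over the edges gives the boundary count: gcd(13,2) + gcd(6,4) + gcd(7,2) = 1+2+1 = 4.
Scaling by 4 multiplies the area by 4² = 16 (so the new area is 320) and multiplies the boundary lattice-point count by 4, giving 16.
By Pick's theorem, the interior count of the dilated polygon is 320 − 16/2 + 1 = 313.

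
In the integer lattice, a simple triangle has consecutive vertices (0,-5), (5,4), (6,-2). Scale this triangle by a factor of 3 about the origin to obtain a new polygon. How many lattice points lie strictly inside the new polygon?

The shoelace formula gives twice the area as |(0·4 − 5·(-5)) + (5·(-2) − 6·4) + (6·(-5) − 0·(-2))| = 39, so the area is 39/2.
Summing gcd(|Δx|,|Δy|) over the edges gives the boundary count: gcd(5,9) + gcd(1,6) + gcd(6,3) = 1+1+3 = 5.
Scaling by 3 multiplies the area by 3² = 9 (so the new area is 175.5) and multiplies the boundary lattice-point count by 3, giving 15.
By Pick's theorem, the interior count of the dilated polygon is 175.5 − 15/2 + 1 = 169.

169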